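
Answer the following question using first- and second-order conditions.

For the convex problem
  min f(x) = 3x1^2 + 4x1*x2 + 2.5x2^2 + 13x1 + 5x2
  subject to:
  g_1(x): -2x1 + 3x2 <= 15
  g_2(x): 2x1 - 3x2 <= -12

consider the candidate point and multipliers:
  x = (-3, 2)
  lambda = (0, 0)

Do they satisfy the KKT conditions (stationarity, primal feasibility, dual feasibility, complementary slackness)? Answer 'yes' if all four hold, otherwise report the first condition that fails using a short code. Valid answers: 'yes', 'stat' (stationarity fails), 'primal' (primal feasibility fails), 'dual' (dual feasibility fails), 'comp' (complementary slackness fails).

Gradient of f: grad f(x) = Q x + c = (3, 3)
Constraint values g_i(x) = a_i^T x - b_i:
  g_1((-3, 2)) = -3
  g_2((-3, 2)) = 0
Stationarity residual: grad f(x) + sum_i lambda_i a_i = (3, 3)
  -> stationarity FAILS
Primal feasibility (all g_i <= 0): OK
Dual feasibility (all lambda_i >= 0): OK
Complementary slackness (lambda_i * g_i(x) = 0 for all i): OK

Verdict: the first failing condition is stationarity -> stat.

stat


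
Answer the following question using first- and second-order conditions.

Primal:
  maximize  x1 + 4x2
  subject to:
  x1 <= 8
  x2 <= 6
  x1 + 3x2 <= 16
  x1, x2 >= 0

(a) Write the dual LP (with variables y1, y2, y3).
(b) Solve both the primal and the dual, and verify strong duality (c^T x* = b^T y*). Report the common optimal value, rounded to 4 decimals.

The standard primal-dual pair for 'max c^T x s.t. A x <= b, x >= 0' is:
  Dual:  min b^T y  s.t.  A^T y >= c,  y >= 0.

So the dual LP is:
  minimize  8y1 + 6y2 + 16y3
  subject to:
    y1 + y3 >= 1
    y2 + 3y3 >= 4
    y1, y2, y3 >= 0

Solving the primal: x* = (0, 5.3333).
  primal value c^T x* = 21.3333.
Solving the dual: y* = (0, 0, 1.3333).
  dual value b^T y* = 21.3333.
Strong duality: c^T x* = b^T y*. Confirmed.

21.3333


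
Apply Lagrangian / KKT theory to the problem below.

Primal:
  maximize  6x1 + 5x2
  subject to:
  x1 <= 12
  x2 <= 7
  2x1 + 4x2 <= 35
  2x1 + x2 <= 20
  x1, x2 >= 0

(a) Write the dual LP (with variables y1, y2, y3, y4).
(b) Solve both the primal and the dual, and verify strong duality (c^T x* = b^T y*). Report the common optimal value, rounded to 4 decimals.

The standard primal-dual pair for 'max c^T x s.t. A x <= b, x >= 0' is:
  Dual:  min b^T y  s.t.  A^T y >= c,  y >= 0.

So the dual LP is:
  minimize  12y1 + 7y2 + 35y3 + 20y4
  subject to:
    y1 + 2y3 + 2y4 >= 6
    y2 + 4y3 + y4 >= 5
    y1, y2, y3, y4 >= 0

Solving the primal: x* = (7.5, 5).
  primal value c^T x* = 70.
Solving the dual: y* = (0, 0, 0.6667, 2.3333).
  dual value b^T y* = 70.
Strong duality: c^T x* = b^T y*. Confirmed.

70


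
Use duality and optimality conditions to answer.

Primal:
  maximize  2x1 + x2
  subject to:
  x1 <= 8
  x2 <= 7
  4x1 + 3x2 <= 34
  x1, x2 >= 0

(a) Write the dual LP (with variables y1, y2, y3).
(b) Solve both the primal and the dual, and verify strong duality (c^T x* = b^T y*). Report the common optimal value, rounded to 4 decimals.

The standard primal-dual pair for 'max c^T x s.t. A x <= b, x >= 0' is:
  Dual:  min b^T y  s.t.  A^T y >= c,  y >= 0.

So the dual LP is:
  minimize  8y1 + 7y2 + 34y3
  subject to:
    y1 + 4y3 >= 2
    y2 + 3y3 >= 1
    y1, y2, y3 >= 0

Solving the primal: x* = (8, 0.6667).
  primal value c^T x* = 16.6667.
Solving the dual: y* = (0.6667, 0, 0.3333).
  dual value b^T y* = 16.6667.
Strong duality: c^T x* = b^T y*. Confirmed.

16.6667


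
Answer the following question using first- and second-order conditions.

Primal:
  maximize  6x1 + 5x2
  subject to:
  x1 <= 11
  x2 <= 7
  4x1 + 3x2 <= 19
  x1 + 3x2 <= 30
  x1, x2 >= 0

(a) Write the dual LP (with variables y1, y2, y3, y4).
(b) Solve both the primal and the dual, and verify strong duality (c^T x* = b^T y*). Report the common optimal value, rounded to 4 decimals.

The standard primal-dual pair for 'max c^T x s.t. A x <= b, x >= 0' is:
  Dual:  min b^T y  s.t.  A^T y >= c,  y >= 0.

So the dual LP is:
  minimize  11y1 + 7y2 + 19y3 + 30y4
  subject to:
    y1 + 4y3 + y4 >= 6
    y2 + 3y3 + 3y4 >= 5
    y1, y2, y3, y4 >= 0

Solving the primal: x* = (0, 6.3333).
  primal value c^T x* = 31.6667.
Solving the dual: y* = (0, 0, 1.6667, 0).
  dual value b^T y* = 31.6667.
Strong duality: c^T x* = b^T y*. Confirmed.

31.6667


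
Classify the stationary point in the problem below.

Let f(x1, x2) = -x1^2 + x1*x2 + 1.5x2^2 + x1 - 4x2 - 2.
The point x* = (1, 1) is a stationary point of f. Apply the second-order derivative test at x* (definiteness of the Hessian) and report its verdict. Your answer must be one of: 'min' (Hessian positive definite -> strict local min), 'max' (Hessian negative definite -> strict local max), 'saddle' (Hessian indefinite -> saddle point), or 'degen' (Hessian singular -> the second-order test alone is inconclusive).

Compute the Hessian H = grad^2 f:
  H = [[-2, 1], [1, 3]]
Verify stationarity: grad f(x*) = H x* + g = (0, 0).
Eigenvalues of H: -2.1926, 3.1926.
Eigenvalues have mixed signs, so H is indefinite -> x* is a saddle point.

saddle


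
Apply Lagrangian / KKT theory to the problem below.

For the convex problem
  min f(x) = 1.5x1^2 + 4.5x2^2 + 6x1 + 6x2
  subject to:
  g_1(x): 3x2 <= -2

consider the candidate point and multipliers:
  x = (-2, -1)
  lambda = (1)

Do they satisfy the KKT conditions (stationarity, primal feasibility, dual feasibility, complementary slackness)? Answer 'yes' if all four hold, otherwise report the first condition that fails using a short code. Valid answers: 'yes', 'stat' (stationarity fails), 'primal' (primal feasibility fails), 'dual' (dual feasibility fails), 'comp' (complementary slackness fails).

Gradient of f: grad f(x) = Q x + c = (0, -3)
Constraint values g_i(x) = a_i^T x - b_i:
  g_1((-2, -1)) = -1
Stationarity residual: grad f(x) + sum_i lambda_i a_i = (0, 0)
  -> stationarity OK
Primal feasibility (all g_i <= 0): OK
Dual feasibility (all lambda_i >= 0): OK
Complementary slackness (lambda_i * g_i(x) = 0 for all i): FAILS

Verdict: the first failing condition is complementary_slackness -> comp.

comp


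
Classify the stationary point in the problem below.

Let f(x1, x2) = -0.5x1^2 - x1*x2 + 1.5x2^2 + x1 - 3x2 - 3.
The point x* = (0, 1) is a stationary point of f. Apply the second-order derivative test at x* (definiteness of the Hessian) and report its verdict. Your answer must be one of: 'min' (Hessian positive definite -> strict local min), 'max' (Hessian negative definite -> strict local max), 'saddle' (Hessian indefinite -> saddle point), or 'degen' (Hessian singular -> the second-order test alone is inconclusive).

Compute the Hessian H = grad^2 f:
  H = [[-1, -1], [-1, 3]]
Verify stationarity: grad f(x*) = H x* + g = (0, 0).
Eigenvalues of H: -1.2361, 3.2361.
Eigenvalues have mixed signs, so H is indefinite -> x* is a saddle point.

saddle


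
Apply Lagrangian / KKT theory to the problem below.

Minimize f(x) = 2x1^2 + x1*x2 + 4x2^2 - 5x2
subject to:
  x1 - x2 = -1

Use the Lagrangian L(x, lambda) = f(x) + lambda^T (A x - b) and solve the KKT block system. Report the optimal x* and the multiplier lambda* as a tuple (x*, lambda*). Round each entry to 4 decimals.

Form the Lagrangian:
  L(x, lambda) = (1/2) x^T Q x + c^T x + lambda^T (A x - b)
Stationarity (grad_x L = 0): Q x + c + A^T lambda = 0.
Primal feasibility: A x = b.

This gives the KKT block system:
  [ Q   A^T ] [ x     ]   [-c ]
  [ A    0  ] [ lambda ] = [ b ]

Solving the linear system:
  x*      = (-0.2857, 0.7143)
  lambda* = (0.4286)
  f(x*)   = -1.5714

x* = (-0.2857, 0.7143), lambda* = (0.4286)


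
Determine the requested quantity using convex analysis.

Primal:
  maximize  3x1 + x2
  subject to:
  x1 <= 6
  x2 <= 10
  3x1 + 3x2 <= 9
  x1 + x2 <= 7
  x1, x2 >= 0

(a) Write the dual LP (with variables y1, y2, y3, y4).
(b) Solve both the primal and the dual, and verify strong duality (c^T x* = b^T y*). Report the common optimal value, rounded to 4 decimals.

The standard primal-dual pair for 'max c^T x s.t. A x <= b, x >= 0' is:
  Dual:  min b^T y  s.t.  A^T y >= c,  y >= 0.

So the dual LP is:
  minimize  6y1 + 10y2 + 9y3 + 7y4
  subject to:
    y1 + 3y3 + y4 >= 3
    y2 + 3y3 + y4 >= 1
    y1, y2, y3, y4 >= 0

Solving the primal: x* = (3, 0).
  primal value c^T x* = 9.
Solving the dual: y* = (0, 0, 1, 0).
  dual value b^T y* = 9.
Strong duality: c^T x* = b^T y*. Confirmed.

9


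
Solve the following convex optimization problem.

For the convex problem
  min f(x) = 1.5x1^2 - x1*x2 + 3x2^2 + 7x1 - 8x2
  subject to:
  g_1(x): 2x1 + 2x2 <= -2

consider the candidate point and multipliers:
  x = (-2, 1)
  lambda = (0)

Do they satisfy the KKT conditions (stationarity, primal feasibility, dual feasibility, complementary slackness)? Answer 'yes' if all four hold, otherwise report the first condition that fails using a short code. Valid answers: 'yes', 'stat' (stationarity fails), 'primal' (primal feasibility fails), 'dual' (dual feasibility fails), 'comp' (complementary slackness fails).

Gradient of f: grad f(x) = Q x + c = (0, 0)
Constraint values g_i(x) = a_i^T x - b_i:
  g_1((-2, 1)) = 0
Stationarity residual: grad f(x) + sum_i lambda_i a_i = (0, 0)
  -> stationarity OK
Primal feasibility (all g_i <= 0): OK
Dual feasibility (all lambda_i >= 0): OK
Complementary slackness (lambda_i * g_i(x) = 0 for all i): OK

Verdict: yes, KKT holds.

yes


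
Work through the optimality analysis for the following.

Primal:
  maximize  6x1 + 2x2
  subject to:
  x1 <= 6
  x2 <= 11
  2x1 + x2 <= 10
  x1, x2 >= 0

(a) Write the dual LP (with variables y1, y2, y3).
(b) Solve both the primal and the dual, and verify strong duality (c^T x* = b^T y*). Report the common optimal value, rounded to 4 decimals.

The standard primal-dual pair for 'max c^T x s.t. A x <= b, x >= 0' is:
  Dual:  min b^T y  s.t.  A^T y >= c,  y >= 0.

So the dual LP is:
  minimize  6y1 + 11y2 + 10y3
  subject to:
    y1 + 2y3 >= 6
    y2 + y3 >= 2
    y1, y2, y3 >= 0

Solving the primal: x* = (5, 0).
  primal value c^T x* = 30.
Solving the dual: y* = (0, 0, 3).
  dual value b^T y* = 30.
Strong duality: c^T x* = b^T y*. Confirmed.

30


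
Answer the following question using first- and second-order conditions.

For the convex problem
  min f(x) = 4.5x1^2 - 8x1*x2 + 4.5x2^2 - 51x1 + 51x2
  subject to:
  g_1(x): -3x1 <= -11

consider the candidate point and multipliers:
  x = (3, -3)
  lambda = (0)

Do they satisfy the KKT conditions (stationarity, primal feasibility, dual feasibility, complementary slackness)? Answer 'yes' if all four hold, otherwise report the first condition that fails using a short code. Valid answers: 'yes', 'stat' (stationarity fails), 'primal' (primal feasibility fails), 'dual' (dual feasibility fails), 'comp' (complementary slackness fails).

Gradient of f: grad f(x) = Q x + c = (0, 0)
Constraint values g_i(x) = a_i^T x - b_i:
  g_1((3, -3)) = 2
Stationarity residual: grad f(x) + sum_i lambda_i a_i = (0, 0)
  -> stationarity OK
Primal feasibility (all g_i <= 0): FAILS
Dual feasibility (all lambda_i >= 0): OK
Complementary slackness (lambda_i * g_i(x) = 0 for all i): OK

Verdict: the first failing condition is primal_feasibility -> primal.

primal


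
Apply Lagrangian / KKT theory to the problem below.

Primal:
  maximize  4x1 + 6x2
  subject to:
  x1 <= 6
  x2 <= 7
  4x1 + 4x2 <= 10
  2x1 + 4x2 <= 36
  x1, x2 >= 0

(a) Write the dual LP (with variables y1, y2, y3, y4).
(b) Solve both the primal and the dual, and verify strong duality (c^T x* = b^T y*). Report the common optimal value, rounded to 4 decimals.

The standard primal-dual pair for 'max c^T x s.t. A x <= b, x >= 0' is:
  Dual:  min b^T y  s.t.  A^T y >= c,  y >= 0.

So the dual LP is:
  minimize  6y1 + 7y2 + 10y3 + 36y4
  subject to:
    y1 + 4y3 + 2y4 >= 4
    y2 + 4y3 + 4y4 >= 6
    y1, y2, y3, y4 >= 0

Solving the primal: x* = (0, 2.5).
  primal value c^T x* = 15.
Solving the dual: y* = (0, 0, 1.5, 0).
  dual value b^T y* = 15.
Strong duality: c^T x* = b^T y*. Confirmed.

15


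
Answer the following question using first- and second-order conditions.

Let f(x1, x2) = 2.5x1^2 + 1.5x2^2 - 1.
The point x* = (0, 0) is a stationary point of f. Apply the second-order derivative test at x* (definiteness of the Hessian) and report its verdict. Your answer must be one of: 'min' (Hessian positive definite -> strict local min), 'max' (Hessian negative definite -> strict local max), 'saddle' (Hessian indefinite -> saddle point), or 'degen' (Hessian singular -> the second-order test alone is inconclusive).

Compute the Hessian H = grad^2 f:
  H = [[5, 0], [0, 3]]
Verify stationarity: grad f(x*) = H x* + g = (0, 0).
Eigenvalues of H: 3, 5.
Both eigenvalues > 0, so H is positive definite -> x* is a strict local min.

min


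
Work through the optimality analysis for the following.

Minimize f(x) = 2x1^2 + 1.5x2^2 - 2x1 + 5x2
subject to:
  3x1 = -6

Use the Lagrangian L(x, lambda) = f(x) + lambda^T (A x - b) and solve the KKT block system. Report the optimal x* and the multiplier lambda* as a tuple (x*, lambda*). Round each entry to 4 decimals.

Form the Lagrangian:
  L(x, lambda) = (1/2) x^T Q x + c^T x + lambda^T (A x - b)
Stationarity (grad_x L = 0): Q x + c + A^T lambda = 0.
Primal feasibility: A x = b.

This gives the KKT block system:
  [ Q   A^T ] [ x     ]   [-c ]
  [ A    0  ] [ lambda ] = [ b ]

Solving the linear system:
  x*      = (-2, -1.6667)
  lambda* = (3.3333)
  f(x*)   = 7.8333

x* = (-2, -1.6667), lambda* = (3.3333)


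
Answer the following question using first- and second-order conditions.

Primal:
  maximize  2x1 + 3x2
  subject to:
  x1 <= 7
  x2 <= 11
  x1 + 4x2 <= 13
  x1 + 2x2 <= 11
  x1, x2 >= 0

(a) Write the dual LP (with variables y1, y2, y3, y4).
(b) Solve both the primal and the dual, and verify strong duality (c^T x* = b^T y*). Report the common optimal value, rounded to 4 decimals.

The standard primal-dual pair for 'max c^T x s.t. A x <= b, x >= 0' is:
  Dual:  min b^T y  s.t.  A^T y >= c,  y >= 0.

So the dual LP is:
  minimize  7y1 + 11y2 + 13y3 + 11y4
  subject to:
    y1 + y3 + y4 >= 2
    y2 + 4y3 + 2y4 >= 3
    y1, y2, y3, y4 >= 0

Solving the primal: x* = (7, 1.5).
  primal value c^T x* = 18.5.
Solving the dual: y* = (1.25, 0, 0.75, 0).
  dual value b^T y* = 18.5.
Strong duality: c^T x* = b^T y*. Confirmed.

18.5


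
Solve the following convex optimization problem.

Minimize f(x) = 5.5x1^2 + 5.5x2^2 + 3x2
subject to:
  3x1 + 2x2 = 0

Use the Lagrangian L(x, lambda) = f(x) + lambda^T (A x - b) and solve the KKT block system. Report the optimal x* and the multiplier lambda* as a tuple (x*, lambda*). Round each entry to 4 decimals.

Form the Lagrangian:
  L(x, lambda) = (1/2) x^T Q x + c^T x + lambda^T (A x - b)
Stationarity (grad_x L = 0): Q x + c + A^T lambda = 0.
Primal feasibility: A x = b.

This gives the KKT block system:
  [ Q   A^T ] [ x     ]   [-c ]
  [ A    0  ] [ lambda ] = [ b ]

Solving the linear system:
  x*      = (0.1259, -0.1888)
  lambda* = (-0.4615)
  f(x*)   = -0.2832

x* = (0.1259, -0.1888), lambda* = (-0.4615)


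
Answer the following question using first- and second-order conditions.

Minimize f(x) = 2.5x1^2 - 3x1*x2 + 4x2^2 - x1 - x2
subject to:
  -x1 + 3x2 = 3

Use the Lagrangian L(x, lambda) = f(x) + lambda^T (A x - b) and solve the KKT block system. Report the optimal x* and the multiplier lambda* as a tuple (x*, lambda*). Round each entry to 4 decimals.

Form the Lagrangian:
  L(x, lambda) = (1/2) x^T Q x + c^T x + lambda^T (A x - b)
Stationarity (grad_x L = 0): Q x + c + A^T lambda = 0.
Primal feasibility: A x = b.

This gives the KKT block system:
  [ Q   A^T ] [ x     ]   [-c ]
  [ A    0  ] [ lambda ] = [ b ]

Solving the linear system:
  x*      = (0.4286, 1.1429)
  lambda* = (-2.2857)
  f(x*)   = 2.6429

x* = (0.4286, 1.1429), lambda* = (-2.2857)


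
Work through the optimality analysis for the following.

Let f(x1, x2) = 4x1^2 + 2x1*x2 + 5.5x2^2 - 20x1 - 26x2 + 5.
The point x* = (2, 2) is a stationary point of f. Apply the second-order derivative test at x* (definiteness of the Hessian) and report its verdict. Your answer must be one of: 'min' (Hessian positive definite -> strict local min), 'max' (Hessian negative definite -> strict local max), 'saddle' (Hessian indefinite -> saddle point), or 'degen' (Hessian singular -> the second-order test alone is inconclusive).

Compute the Hessian H = grad^2 f:
  H = [[8, 2], [2, 11]]
Verify stationarity: grad f(x*) = H x* + g = (0, 0).
Eigenvalues of H: 7, 12.
Both eigenvalues > 0, so H is positive definite -> x* is a strict local min.

min


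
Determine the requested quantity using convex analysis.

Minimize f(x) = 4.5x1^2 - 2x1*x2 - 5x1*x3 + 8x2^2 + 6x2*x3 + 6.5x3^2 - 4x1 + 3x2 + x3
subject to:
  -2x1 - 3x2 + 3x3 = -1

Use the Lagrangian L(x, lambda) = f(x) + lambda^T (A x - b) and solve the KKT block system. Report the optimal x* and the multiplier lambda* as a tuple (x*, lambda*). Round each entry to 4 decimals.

Form the Lagrangian:
  L(x, lambda) = (1/2) x^T Q x + c^T x + lambda^T (A x - b)
Stationarity (grad_x L = 0): Q x + c + A^T lambda = 0.
Primal feasibility: A x = b.

This gives the KKT block system:
  [ Q   A^T ] [ x     ]   [-c ]
  [ A    0  ] [ lambda ] = [ b ]

Solving the linear system:
  x*      = (0.5777, -0.0229, 0.0288)
  lambda* = (0.5503)
  f(x*)   = -0.9001

x* = (0.5777, -0.0229, 0.0288), lambda* = (0.5503)


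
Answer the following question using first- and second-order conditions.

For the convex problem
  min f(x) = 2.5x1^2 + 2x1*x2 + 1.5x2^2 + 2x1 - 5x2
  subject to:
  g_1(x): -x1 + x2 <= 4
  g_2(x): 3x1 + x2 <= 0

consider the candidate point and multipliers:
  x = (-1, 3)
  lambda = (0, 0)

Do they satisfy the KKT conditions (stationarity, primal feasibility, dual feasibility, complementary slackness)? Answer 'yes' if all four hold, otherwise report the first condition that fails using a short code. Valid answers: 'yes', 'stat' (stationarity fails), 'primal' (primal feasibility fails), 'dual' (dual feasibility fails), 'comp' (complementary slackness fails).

Gradient of f: grad f(x) = Q x + c = (3, 2)
Constraint values g_i(x) = a_i^T x - b_i:
  g_1((-1, 3)) = 0
  g_2((-1, 3)) = 0
Stationarity residual: grad f(x) + sum_i lambda_i a_i = (3, 2)
  -> stationarity FAILS
Primal feasibility (all g_i <= 0): OK
Dual feasibility (all lambda_i >= 0): OK
Complementary slackness (lambda_i * g_i(x) = 0 for all i): OK

Verdict: the first failing condition is stationarity -> stat.

stat


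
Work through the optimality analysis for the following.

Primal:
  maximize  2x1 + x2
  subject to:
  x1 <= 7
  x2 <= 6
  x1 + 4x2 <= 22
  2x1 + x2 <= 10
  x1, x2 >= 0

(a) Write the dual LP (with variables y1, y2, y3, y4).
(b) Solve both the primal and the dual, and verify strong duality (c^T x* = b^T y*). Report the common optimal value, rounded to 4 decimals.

The standard primal-dual pair for 'max c^T x s.t. A x <= b, x >= 0' is:
  Dual:  min b^T y  s.t.  A^T y >= c,  y >= 0.

So the dual LP is:
  minimize  7y1 + 6y2 + 22y3 + 10y4
  subject to:
    y1 + y3 + 2y4 >= 2
    y2 + 4y3 + y4 >= 1
    y1, y2, y3, y4 >= 0

Solving the primal: x* = (2.5714, 4.8571).
  primal value c^T x* = 10.
Solving the dual: y* = (0, 0, 0, 1).
  dual value b^T y* = 10.
Strong duality: c^T x* = b^T y*. Confirmed.

10


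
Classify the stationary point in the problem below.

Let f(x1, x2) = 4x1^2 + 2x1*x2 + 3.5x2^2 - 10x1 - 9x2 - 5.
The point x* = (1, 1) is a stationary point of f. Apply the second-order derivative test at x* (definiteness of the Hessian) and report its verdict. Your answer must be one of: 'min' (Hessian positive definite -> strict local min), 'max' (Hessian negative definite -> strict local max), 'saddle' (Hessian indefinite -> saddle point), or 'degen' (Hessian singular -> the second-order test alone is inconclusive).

Compute the Hessian H = grad^2 f:
  H = [[8, 2], [2, 7]]
Verify stationarity: grad f(x*) = H x* + g = (0, 0).
Eigenvalues of H: 5.4384, 9.5616.
Both eigenvalues > 0, so H is positive definite -> x* is a strict local min.

min


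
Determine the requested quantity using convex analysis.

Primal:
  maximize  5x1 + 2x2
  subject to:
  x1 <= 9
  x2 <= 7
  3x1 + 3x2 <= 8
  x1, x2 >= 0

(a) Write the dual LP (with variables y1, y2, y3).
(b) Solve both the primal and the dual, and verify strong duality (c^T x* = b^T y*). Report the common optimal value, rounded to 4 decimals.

The standard primal-dual pair for 'max c^T x s.t. A x <= b, x >= 0' is:
  Dual:  min b^T y  s.t.  A^T y >= c,  y >= 0.

So the dual LP is:
  minimize  9y1 + 7y2 + 8y3
  subject to:
    y1 + 3y3 >= 5
    y2 + 3y3 >= 2
    y1, y2, y3 >= 0

Solving the primal: x* = (2.6667, 0).
  primal value c^T x* = 13.3333.
Solving the dual: y* = (0, 0, 1.6667).
  dual value b^T y* = 13.3333.
Strong duality: c^T x* = b^T y*. Confirmed.

13.3333


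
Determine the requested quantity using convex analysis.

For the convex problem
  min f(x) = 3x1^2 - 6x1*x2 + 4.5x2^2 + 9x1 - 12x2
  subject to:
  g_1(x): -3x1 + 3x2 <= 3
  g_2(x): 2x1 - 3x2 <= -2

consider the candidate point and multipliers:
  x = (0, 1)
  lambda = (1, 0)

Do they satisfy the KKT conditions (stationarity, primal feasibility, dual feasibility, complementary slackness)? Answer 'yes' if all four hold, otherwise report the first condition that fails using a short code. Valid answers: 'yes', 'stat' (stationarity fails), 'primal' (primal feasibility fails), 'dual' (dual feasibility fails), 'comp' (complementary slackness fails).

Gradient of f: grad f(x) = Q x + c = (3, -3)
Constraint values g_i(x) = a_i^T x - b_i:
  g_1((0, 1)) = 0
  g_2((0, 1)) = -1
Stationarity residual: grad f(x) + sum_i lambda_i a_i = (0, 0)
  -> stationarity OK
Primal feasibility (all g_i <= 0): OK
Dual feasibility (all lambda_i >= 0): OK
Complementary slackness (lambda_i * g_i(x) = 0 for all i): OK

Verdict: yes, KKT holds.

yes


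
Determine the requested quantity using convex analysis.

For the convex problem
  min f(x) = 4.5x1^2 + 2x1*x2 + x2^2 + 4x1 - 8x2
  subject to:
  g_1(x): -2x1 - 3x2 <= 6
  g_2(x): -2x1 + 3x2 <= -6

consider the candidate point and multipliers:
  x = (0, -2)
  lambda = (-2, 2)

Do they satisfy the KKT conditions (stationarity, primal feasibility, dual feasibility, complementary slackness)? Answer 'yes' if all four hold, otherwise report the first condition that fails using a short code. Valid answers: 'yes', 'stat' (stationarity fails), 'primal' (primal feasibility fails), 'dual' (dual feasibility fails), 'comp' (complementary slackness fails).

Gradient of f: grad f(x) = Q x + c = (0, -12)
Constraint values g_i(x) = a_i^T x - b_i:
  g_1((0, -2)) = 0
  g_2((0, -2)) = 0
Stationarity residual: grad f(x) + sum_i lambda_i a_i = (0, 0)
  -> stationarity OK
Primal feasibility (all g_i <= 0): OK
Dual feasibility (all lambda_i >= 0): FAILS
Complementary slackness (lambda_i * g_i(x) = 0 for all i): OK

Verdict: the first failing condition is dual_feasibility -> dual.

dual


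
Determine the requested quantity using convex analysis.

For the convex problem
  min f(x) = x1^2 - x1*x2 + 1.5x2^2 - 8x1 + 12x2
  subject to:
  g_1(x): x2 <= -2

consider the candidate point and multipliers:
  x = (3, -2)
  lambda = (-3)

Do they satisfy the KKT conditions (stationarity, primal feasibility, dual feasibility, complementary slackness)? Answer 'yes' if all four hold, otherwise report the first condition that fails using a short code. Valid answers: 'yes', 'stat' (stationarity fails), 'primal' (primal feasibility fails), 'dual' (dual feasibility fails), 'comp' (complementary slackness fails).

Gradient of f: grad f(x) = Q x + c = (0, 3)
Constraint values g_i(x) = a_i^T x - b_i:
  g_1((3, -2)) = 0
Stationarity residual: grad f(x) + sum_i lambda_i a_i = (0, 0)
  -> stationarity OK
Primal feasibility (all g_i <= 0): OK
Dual feasibility (all lambda_i >= 0): FAILS
Complementary slackness (lambda_i * g_i(x) = 0 for all i): OK

Verdict: the first failing condition is dual_feasibility -> dual.

dual


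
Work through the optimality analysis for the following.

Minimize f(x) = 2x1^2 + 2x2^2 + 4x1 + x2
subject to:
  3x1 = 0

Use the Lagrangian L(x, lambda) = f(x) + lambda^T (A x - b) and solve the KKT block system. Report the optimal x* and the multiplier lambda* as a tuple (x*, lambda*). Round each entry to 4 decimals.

Form the Lagrangian:
  L(x, lambda) = (1/2) x^T Q x + c^T x + lambda^T (A x - b)
Stationarity (grad_x L = 0): Q x + c + A^T lambda = 0.
Primal feasibility: A x = b.

This gives the KKT block system:
  [ Q   A^T ] [ x     ]   [-c ]
  [ A    0  ] [ lambda ] = [ b ]

Solving the linear system:
  x*      = (0, -0.25)
  lambda* = (-1.3333)
  f(x*)   = -0.125

x* = (0, -0.25), lambda* = (-1.3333)


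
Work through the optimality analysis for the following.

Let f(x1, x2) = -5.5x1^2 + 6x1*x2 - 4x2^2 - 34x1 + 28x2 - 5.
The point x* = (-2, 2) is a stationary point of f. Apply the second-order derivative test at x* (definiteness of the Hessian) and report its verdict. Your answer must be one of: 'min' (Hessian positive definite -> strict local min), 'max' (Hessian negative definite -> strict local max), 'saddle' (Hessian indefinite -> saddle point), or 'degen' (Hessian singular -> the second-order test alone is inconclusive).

Compute the Hessian H = grad^2 f:
  H = [[-11, 6], [6, -8]]
Verify stationarity: grad f(x*) = H x* + g = (0, 0).
Eigenvalues of H: -15.6847, -3.3153.
Both eigenvalues < 0, so H is negative definite -> x* is a strict local max.

max


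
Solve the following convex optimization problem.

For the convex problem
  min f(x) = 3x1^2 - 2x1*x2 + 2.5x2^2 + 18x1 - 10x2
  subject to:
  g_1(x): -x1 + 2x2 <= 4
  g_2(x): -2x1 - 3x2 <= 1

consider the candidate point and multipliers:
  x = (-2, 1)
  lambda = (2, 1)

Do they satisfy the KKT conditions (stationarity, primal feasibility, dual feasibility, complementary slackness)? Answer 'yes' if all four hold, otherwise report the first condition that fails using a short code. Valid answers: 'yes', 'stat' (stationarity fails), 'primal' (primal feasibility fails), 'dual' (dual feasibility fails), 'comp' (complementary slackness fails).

Gradient of f: grad f(x) = Q x + c = (4, -1)
Constraint values g_i(x) = a_i^T x - b_i:
  g_1((-2, 1)) = 0
  g_2((-2, 1)) = 0
Stationarity residual: grad f(x) + sum_i lambda_i a_i = (0, 0)
  -> stationarity OK
Primal feasibility (all g_i <= 0): OK
Dual feasibility (all lambda_i >= 0): OK
Complementary slackness (lambda_i * g_i(x) = 0 for all i): OK

Verdict: yes, KKT holds.

yes


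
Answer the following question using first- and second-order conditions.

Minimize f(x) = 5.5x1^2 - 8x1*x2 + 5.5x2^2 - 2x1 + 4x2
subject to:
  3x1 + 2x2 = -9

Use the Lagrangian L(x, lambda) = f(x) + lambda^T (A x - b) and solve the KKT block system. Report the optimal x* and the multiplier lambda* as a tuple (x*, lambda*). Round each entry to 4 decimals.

Form the Lagrangian:
  L(x, lambda) = (1/2) x^T Q x + c^T x + lambda^T (A x - b)
Stationarity (grad_x L = 0): Q x + c + A^T lambda = 0.
Primal feasibility: A x = b.

This gives the KKT block system:
  [ Q   A^T ] [ x     ]   [-c ]
  [ A    0  ] [ lambda ] = [ b ]

Solving the linear system:
  x*      = (-1.7113, -1.9331)
  lambda* = (1.7866)
  f(x*)   = 5.8849

x* = (-1.7113, -1.9331), lambda* = (1.7866)


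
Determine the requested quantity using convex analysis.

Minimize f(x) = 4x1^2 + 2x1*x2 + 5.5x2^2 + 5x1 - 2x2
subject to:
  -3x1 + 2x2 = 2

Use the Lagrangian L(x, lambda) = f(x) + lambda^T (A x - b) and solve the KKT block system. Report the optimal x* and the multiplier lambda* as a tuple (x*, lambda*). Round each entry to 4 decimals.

Form the Lagrangian:
  L(x, lambda) = (1/2) x^T Q x + c^T x + lambda^T (A x - b)
Stationarity (grad_x L = 0): Q x + c + A^T lambda = 0.
Primal feasibility: A x = b.

This gives the KKT block system:
  [ Q   A^T ] [ x     ]   [-c ]
  [ A    0  ] [ lambda ] = [ b ]

Solving the linear system:
  x*      = (-0.529, 0.2065)
  lambda* = (0.3935)
  f(x*)   = -1.9226

x* = (-0.529, 0.2065), lambda* = (0.3935)


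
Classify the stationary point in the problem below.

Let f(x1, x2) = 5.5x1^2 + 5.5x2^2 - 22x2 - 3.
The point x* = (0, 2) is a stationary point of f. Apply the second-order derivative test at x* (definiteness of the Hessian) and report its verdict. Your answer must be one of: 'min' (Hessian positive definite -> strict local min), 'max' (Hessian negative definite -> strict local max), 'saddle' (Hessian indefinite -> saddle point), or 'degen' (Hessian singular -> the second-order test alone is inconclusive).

Compute the Hessian H = grad^2 f:
  H = [[11, 0], [0, 11]]
Verify stationarity: grad f(x*) = H x* + g = (0, 0).
Eigenvalues of H: 11, 11.
Both eigenvalues > 0, so H is positive definite -> x* is a strict local min.

min


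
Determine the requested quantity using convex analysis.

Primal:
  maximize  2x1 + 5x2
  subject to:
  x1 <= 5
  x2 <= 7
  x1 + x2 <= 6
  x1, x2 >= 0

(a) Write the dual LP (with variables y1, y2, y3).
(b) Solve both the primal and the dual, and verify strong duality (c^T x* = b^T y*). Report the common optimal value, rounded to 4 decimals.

The standard primal-dual pair for 'max c^T x s.t. A x <= b, x >= 0' is:
  Dual:  min b^T y  s.t.  A^T y >= c,  y >= 0.

So the dual LP is:
  minimize  5y1 + 7y2 + 6y3
  subject to:
    y1 + y3 >= 2
    y2 + y3 >= 5
    y1, y2, y3 >= 0

Solving the primal: x* = (0, 6).
  primal value c^T x* = 30.
Solving the dual: y* = (0, 0, 5).
  dual value b^T y* = 30.
Strong duality: c^T x* = b^T y*. Confirmed.

30


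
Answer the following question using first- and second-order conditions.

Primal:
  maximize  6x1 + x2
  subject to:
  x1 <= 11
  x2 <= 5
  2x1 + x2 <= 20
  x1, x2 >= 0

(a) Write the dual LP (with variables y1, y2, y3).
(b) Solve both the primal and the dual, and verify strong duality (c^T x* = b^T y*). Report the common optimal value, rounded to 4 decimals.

The standard primal-dual pair for 'max c^T x s.t. A x <= b, x >= 0' is:
  Dual:  min b^T y  s.t.  A^T y >= c,  y >= 0.

So the dual LP is:
  minimize  11y1 + 5y2 + 20y3
  subject to:
    y1 + 2y3 >= 6
    y2 + y3 >= 1
    y1, y2, y3 >= 0

Solving the primal: x* = (10, 0).
  primal value c^T x* = 60.
Solving the dual: y* = (0, 0, 3).
  dual value b^T y* = 60.
Strong duality: c^T x* = b^T y*. Confirmed.

60


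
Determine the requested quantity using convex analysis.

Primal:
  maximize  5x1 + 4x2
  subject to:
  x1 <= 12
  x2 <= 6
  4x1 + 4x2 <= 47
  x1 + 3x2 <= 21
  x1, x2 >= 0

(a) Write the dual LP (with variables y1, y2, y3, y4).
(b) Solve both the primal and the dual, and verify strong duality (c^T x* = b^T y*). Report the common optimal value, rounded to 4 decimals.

The standard primal-dual pair for 'max c^T x s.t. A x <= b, x >= 0' is:
  Dual:  min b^T y  s.t.  A^T y >= c,  y >= 0.

So the dual LP is:
  minimize  12y1 + 6y2 + 47y3 + 21y4
  subject to:
    y1 + 4y3 + y4 >= 5
    y2 + 4y3 + 3y4 >= 4
    y1, y2, y3, y4 >= 0

Solving the primal: x* = (11.75, 0).
  primal value c^T x* = 58.75.
Solving the dual: y* = (0, 0, 1.25, 0).
  dual value b^T y* = 58.75.
Strong duality: c^T x* = b^T y*. Confirmed.

58.75


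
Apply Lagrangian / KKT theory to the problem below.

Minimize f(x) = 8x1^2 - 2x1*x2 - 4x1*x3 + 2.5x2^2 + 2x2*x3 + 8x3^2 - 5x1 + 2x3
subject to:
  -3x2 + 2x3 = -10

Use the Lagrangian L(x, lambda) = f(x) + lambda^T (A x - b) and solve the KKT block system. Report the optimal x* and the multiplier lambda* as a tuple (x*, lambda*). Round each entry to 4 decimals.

Form the Lagrangian:
  L(x, lambda) = (1/2) x^T Q x + c^T x + lambda^T (A x - b)
Stationarity (grad_x L = 0): Q x + c + A^T lambda = 0.
Primal feasibility: A x = b.

This gives the KKT block system:
  [ Q   A^T ] [ x     ]   [-c ]
  [ A    0  ] [ lambda ] = [ b ]

Solving the linear system:
  x*      = (0.452, 2.7791, -0.8314)
  lambda* = (3.7762)
  f(x*)   = 16.9193

x* = (0.452, 2.7791, -0.8314), lambda* = (3.7762)


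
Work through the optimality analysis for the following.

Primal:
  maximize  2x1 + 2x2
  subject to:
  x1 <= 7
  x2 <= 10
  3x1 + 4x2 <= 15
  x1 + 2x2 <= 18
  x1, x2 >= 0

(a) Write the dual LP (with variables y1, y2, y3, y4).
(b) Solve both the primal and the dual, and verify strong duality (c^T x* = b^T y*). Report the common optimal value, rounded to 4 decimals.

The standard primal-dual pair for 'max c^T x s.t. A x <= b, x >= 0' is:
  Dual:  min b^T y  s.t.  A^T y >= c,  y >= 0.

So the dual LP is:
  minimize  7y1 + 10y2 + 15y3 + 18y4
  subject to:
    y1 + 3y3 + y4 >= 2
    y2 + 4y3 + 2y4 >= 2
    y1, y2, y3, y4 >= 0

Solving the primal: x* = (5, 0).
  primal value c^T x* = 10.
Solving the dual: y* = (0, 0, 0.6667, 0).
  dual value b^T y* = 10.
Strong duality: c^T x* = b^T y*. Confirmed.

10


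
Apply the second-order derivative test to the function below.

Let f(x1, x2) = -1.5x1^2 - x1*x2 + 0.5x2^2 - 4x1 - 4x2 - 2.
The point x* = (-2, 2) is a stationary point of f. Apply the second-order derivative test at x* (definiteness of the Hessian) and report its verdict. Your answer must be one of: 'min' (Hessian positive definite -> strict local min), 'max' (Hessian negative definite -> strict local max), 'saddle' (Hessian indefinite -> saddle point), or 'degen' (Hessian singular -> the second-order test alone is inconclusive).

Compute the Hessian H = grad^2 f:
  H = [[-3, -1], [-1, 1]]
Verify stationarity: grad f(x*) = H x* + g = (0, 0).
Eigenvalues of H: -3.2361, 1.2361.
Eigenvalues have mixed signs, so H is indefinite -> x* is a saddle point.

saddle


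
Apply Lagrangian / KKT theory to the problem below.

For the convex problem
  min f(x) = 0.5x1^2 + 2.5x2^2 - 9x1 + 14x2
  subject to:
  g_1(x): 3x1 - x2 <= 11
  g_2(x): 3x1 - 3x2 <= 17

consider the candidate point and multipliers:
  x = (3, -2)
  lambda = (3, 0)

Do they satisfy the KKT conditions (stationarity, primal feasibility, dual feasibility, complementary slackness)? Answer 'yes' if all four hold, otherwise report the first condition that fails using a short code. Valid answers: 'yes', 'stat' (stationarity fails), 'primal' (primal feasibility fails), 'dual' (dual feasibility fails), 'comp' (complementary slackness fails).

Gradient of f: grad f(x) = Q x + c = (-6, 4)
Constraint values g_i(x) = a_i^T x - b_i:
  g_1((3, -2)) = 0
  g_2((3, -2)) = -2
Stationarity residual: grad f(x) + sum_i lambda_i a_i = (3, 1)
  -> stationarity FAILS
Primal feasibility (all g_i <= 0): OK
Dual feasibility (all lambda_i >= 0): OK
Complementary slackness (lambda_i * g_i(x) = 0 for all i): OK

Verdict: the first failing condition is stationarity -> stat.

stat


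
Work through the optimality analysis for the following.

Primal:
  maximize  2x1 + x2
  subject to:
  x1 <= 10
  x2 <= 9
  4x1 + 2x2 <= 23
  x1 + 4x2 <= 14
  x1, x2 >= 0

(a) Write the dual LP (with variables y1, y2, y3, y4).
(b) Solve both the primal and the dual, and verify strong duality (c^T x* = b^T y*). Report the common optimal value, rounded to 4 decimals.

The standard primal-dual pair for 'max c^T x s.t. A x <= b, x >= 0' is:
  Dual:  min b^T y  s.t.  A^T y >= c,  y >= 0.

So the dual LP is:
  minimize  10y1 + 9y2 + 23y3 + 14y4
  subject to:
    y1 + 4y3 + y4 >= 2
    y2 + 2y3 + 4y4 >= 1
    y1, y2, y3, y4 >= 0

Solving the primal: x* = (4.5714, 2.3571).
  primal value c^T x* = 11.5.
Solving the dual: y* = (0, 0, 0.5, 0).
  dual value b^T y* = 11.5.
Strong duality: c^T x* = b^T y*. Confirmed.

11.5


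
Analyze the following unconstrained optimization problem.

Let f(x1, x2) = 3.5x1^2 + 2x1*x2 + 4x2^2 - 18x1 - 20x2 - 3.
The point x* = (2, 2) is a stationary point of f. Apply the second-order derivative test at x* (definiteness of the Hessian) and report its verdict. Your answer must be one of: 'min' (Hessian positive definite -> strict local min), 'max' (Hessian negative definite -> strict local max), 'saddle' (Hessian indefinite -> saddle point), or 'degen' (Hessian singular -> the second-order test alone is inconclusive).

Compute the Hessian H = grad^2 f:
  H = [[7, 2], [2, 8]]
Verify stationarity: grad f(x*) = H x* + g = (0, 0).
Eigenvalues of H: 5.4384, 9.5616.
Both eigenvalues > 0, so H is positive definite -> x* is a strict local min.

min


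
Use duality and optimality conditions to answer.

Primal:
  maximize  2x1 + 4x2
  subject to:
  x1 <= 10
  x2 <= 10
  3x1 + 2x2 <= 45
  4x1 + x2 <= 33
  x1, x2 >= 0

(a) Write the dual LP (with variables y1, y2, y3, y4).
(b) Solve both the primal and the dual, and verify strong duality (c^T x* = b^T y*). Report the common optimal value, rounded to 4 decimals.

The standard primal-dual pair for 'max c^T x s.t. A x <= b, x >= 0' is:
  Dual:  min b^T y  s.t.  A^T y >= c,  y >= 0.

So the dual LP is:
  minimize  10y1 + 10y2 + 45y3 + 33y4
  subject to:
    y1 + 3y3 + 4y4 >= 2
    y2 + 2y3 + y4 >= 4
    y1, y2, y3, y4 >= 0

Solving the primal: x* = (5.75, 10).
  primal value c^T x* = 51.5.
Solving the dual: y* = (0, 3.5, 0, 0.5).
  dual value b^T y* = 51.5.
Strong duality: c^T x* = b^T y*. Confirmed.

51.5


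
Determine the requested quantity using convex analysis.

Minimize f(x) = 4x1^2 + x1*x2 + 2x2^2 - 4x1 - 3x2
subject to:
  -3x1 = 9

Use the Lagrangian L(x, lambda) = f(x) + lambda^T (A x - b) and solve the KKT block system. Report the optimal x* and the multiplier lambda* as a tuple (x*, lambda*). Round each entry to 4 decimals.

Form the Lagrangian:
  L(x, lambda) = (1/2) x^T Q x + c^T x + lambda^T (A x - b)
Stationarity (grad_x L = 0): Q x + c + A^T lambda = 0.
Primal feasibility: A x = b.

This gives the KKT block system:
  [ Q   A^T ] [ x     ]   [-c ]
  [ A    0  ] [ lambda ] = [ b ]

Solving the linear system:
  x*      = (-3, 1.5)
  lambda* = (-8.8333)
  f(x*)   = 43.5

x* = (-3, 1.5), lambda* = (-8.8333)


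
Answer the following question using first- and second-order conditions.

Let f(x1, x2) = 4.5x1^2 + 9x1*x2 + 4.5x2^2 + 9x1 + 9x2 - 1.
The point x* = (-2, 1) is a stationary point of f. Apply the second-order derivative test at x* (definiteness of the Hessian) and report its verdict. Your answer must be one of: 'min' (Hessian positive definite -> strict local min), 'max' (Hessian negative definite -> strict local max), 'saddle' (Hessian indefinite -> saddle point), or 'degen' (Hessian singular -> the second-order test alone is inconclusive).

Compute the Hessian H = grad^2 f:
  H = [[9, 9], [9, 9]]
Verify stationarity: grad f(x*) = H x* + g = (0, 0).
Eigenvalues of H: 0, 18.
H has a zero eigenvalue (singular; positive semidefinite but not definite), so H is neither positive definite, negative definite, nor indefinite. The second-order test alone is inconclusive -> degen.
(Indeed, f is constant along the null direction of H through x*, so x* is not a strict local extremum.)

degen


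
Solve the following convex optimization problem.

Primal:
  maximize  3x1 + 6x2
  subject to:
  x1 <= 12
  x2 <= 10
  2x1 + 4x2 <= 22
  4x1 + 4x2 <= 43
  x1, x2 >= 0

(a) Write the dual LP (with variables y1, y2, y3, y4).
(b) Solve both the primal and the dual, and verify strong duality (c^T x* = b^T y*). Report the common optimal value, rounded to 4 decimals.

The standard primal-dual pair for 'max c^T x s.t. A x <= b, x >= 0' is:
  Dual:  min b^T y  s.t.  A^T y >= c,  y >= 0.

So the dual LP is:
  minimize  12y1 + 10y2 + 22y3 + 43y4
  subject to:
    y1 + 2y3 + 4y4 >= 3
    y2 + 4y3 + 4y4 >= 6
    y1, y2, y3, y4 >= 0

Solving the primal: x* = (10.5, 0.25).
  primal value c^T x* = 33.
Solving the dual: y* = (0, 0, 1.5, 0).
  dual value b^T y* = 33.
Strong duality: c^T x* = b^T y*. Confirmed.

33


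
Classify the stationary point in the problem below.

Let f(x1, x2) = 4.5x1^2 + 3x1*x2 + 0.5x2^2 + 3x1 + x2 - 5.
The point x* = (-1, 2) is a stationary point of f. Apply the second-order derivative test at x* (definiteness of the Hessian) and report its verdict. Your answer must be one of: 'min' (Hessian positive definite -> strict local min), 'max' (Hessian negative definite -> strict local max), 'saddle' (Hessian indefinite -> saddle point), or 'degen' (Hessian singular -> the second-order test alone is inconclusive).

Compute the Hessian H = grad^2 f:
  H = [[9, 3], [3, 1]]
Verify stationarity: grad f(x*) = H x* + g = (0, 0).
Eigenvalues of H: 0, 10.
H has a zero eigenvalue (singular; positive semidefinite but not definite), so H is neither positive definite, negative definite, nor indefinite. The second-order test alone is inconclusive -> degen.
(Indeed, f is constant along the null direction of H through x*, so x* is not a strict local extremum.)

degen
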